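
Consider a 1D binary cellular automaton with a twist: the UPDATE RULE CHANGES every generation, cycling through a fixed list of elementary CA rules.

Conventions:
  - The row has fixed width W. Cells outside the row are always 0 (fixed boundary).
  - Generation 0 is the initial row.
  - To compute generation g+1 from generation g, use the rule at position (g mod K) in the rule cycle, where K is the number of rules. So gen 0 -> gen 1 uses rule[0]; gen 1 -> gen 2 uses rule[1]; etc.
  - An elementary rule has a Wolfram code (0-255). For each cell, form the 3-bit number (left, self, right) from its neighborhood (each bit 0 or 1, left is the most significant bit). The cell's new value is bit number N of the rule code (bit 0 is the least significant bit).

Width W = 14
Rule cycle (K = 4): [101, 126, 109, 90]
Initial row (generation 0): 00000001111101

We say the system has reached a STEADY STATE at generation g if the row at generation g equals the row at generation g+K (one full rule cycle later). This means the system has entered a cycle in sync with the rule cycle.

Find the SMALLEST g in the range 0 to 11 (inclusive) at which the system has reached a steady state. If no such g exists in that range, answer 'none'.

Answer: none

Derivation:
Gen 0: 00000001111101
Gen 1 (rule 101): 11111100000111
Gen 2 (rule 126): 10000110001101
Gen 3 (rule 109): 10110110101111
Gen 4 (rule 90): 00110110001001
Gen 5 (rule 101): 10011010101001
Gen 6 (rule 126): 11111111111111
Gen 7 (rule 109): 10000000000001
Gen 8 (rule 90): 01000000000010
Gen 9 (rule 101): 01011111111010
Gen 10 (rule 126): 11110000001111
Gen 11 (rule 109): 10010111101001
Gen 12 (rule 90): 01100100100110
Gen 13 (rule 101): 00100100100010
Gen 14 (rule 126): 01111111110111
Gen 15 (rule 109): 01000000011101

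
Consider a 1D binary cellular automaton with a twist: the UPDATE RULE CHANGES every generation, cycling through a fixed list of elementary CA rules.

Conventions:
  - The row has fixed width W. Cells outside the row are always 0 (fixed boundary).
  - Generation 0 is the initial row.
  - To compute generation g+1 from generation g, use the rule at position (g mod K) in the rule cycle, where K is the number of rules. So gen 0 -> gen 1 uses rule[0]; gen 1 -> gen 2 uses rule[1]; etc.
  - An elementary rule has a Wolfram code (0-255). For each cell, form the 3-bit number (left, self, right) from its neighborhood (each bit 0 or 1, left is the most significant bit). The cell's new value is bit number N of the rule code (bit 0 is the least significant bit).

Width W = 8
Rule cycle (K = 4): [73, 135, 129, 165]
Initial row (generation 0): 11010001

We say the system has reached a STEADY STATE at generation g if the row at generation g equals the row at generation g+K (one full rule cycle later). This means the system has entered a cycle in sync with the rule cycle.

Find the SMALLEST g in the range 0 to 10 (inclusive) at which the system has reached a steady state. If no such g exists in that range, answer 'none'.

Answer: none

Derivation:
Gen 0: 11010001
Gen 1 (rule 73): 11000100
Gen 2 (rule 135): 00011101
Gen 3 (rule 129): 11001000
Gen 4 (rule 165): 00001011
Gen 5 (rule 73): 11100011
Gen 6 (rule 135): 01001100
Gen 7 (rule 129): 00000001
Gen 8 (rule 165): 11111101
Gen 9 (rule 73): 10000100
Gen 10 (rule 135): 10111101
Gen 11 (rule 129): 00011000
Gen 12 (rule 165): 11000011
Gen 13 (rule 73): 11011011
Gen 14 (rule 135): 00000000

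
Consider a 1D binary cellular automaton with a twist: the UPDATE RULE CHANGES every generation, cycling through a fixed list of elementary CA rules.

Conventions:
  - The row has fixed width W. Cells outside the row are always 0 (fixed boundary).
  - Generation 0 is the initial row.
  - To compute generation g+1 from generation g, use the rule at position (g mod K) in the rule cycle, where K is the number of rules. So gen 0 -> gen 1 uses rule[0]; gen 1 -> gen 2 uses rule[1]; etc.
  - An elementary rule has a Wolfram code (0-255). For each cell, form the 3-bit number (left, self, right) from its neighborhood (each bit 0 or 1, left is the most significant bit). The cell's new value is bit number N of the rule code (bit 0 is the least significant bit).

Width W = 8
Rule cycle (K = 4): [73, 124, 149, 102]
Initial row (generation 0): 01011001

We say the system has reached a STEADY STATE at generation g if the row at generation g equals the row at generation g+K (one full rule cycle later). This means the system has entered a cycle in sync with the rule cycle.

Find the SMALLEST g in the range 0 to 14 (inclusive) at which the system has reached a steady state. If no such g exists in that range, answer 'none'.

Gen 0: 01011001
Gen 1 (rule 73): 00011000
Gen 2 (rule 124): 00011100
Gen 3 (rule 149): 11001011
Gen 4 (rule 102): 01011101
Gen 5 (rule 73): 00010100
Gen 6 (rule 124): 00011110
Gen 7 (rule 149): 11001101
Gen 8 (rule 102): 01010111
Gen 9 (rule 73): 00000101
Gen 10 (rule 124): 00000111
Gen 11 (rule 149): 11110010
Gen 12 (rule 102): 00010110
Gen 13 (rule 73): 11000110
Gen 14 (rule 124): 11100111
Gen 15 (rule 149): 01010010
Gen 16 (rule 102): 11110110
Gen 17 (rule 73): 10010110
Gen 18 (rule 124): 11011111

Answer: none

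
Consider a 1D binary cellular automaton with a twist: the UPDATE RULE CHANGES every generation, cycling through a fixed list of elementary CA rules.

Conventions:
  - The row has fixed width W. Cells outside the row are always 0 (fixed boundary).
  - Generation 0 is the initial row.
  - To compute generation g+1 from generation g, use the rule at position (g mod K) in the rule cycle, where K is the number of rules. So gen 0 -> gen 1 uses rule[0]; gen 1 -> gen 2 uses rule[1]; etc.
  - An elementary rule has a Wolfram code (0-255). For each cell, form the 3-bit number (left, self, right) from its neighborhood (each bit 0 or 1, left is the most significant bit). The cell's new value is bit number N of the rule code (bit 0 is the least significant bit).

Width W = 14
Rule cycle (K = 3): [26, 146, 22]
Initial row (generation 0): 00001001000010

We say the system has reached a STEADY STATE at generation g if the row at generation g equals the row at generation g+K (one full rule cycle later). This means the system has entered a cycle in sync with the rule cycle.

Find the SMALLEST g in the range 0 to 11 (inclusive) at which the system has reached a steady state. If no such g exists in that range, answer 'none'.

Gen 0: 00001001000010
Gen 1 (rule 26): 00010110100101
Gen 2 (rule 146): 00100000011000
Gen 3 (rule 22): 01110000100100
Gen 4 (rule 26): 11001001011010
Gen 5 (rule 146): 00110110000001
Gen 6 (rule 22): 01000001000011
Gen 7 (rule 26): 10100010100110
Gen 8 (rule 146): 00010100011001
Gen 9 (rule 22): 00110110100111
Gen 10 (rule 26): 01100100011100
Gen 11 (rule 146): 10011010101010
Gen 12 (rule 22): 11100010101011
Gen 13 (rule 26): 10010100000010
Gen 14 (rule 146): 01100010000101

Answer: none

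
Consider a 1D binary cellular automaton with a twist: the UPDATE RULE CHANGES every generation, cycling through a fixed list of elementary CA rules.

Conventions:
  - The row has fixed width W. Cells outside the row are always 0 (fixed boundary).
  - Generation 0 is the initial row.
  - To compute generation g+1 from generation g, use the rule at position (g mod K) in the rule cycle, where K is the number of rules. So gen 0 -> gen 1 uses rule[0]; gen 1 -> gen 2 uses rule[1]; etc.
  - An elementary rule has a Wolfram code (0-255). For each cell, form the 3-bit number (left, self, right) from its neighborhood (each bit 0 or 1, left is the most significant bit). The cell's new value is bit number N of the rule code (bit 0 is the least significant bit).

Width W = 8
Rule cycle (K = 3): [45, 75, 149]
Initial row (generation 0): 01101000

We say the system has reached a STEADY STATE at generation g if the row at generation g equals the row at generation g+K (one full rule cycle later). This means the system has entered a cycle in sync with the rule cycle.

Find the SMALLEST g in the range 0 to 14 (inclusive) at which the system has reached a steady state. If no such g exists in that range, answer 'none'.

Answer: none

Derivation:
Gen 0: 01101000
Gen 1 (rule 45): 01011011
Gen 2 (rule 75): 10011011
Gen 3 (rule 149): 11000000
Gen 4 (rule 45): 10011111
Gen 5 (rule 75): 00110001
Gen 6 (rule 149): 10001101
Gen 7 (rule 45): 10101011
Gen 8 (rule 75): 00000011
Gen 9 (rule 149): 11111000
Gen 10 (rule 45): 10000011
Gen 11 (rule 75): 00111111
Gen 12 (rule 149): 10011110
Gen 13 (rule 45): 10010000
Gen 14 (rule 75): 00100111
Gen 15 (rule 149): 10110010
Gen 16 (rule 45): 11100010
Gen 17 (rule 75): 10101100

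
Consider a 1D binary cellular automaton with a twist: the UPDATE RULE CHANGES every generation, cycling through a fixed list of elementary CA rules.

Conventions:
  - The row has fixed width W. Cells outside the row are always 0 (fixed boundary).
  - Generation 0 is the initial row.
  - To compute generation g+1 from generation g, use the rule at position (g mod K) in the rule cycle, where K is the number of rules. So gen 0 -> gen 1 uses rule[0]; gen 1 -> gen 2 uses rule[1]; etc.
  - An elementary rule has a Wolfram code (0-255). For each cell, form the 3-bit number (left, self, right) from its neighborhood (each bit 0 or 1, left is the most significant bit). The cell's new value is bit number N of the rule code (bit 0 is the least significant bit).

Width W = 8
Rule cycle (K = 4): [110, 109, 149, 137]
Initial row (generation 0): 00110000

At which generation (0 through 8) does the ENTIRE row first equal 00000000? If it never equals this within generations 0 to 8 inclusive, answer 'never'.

Gen 0: 00110000
Gen 1 (rule 110): 01110000
Gen 2 (rule 109): 01010111
Gen 3 (rule 149): 01010010
Gen 4 (rule 137): 00000000
Gen 5 (rule 110): 00000000
Gen 6 (rule 109): 11111111
Gen 7 (rule 149): 01111110
Gen 8 (rule 137): 01111100

Answer: 4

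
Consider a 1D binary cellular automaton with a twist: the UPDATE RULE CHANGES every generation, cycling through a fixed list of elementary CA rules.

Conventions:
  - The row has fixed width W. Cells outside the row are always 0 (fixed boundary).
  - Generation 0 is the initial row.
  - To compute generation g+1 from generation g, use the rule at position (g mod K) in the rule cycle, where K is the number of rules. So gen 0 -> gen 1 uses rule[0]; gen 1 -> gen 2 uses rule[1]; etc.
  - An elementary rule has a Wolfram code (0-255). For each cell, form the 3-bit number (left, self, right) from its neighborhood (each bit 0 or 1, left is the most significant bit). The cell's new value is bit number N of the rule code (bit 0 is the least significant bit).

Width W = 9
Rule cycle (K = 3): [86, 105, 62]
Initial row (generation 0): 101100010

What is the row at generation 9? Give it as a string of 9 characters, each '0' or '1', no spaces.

Gen 0: 101100010
Gen 1 (rule 86): 100110111
Gen 2 (rule 105): 000111101
Gen 3 (rule 62): 001100011
Gen 4 (rule 86): 010110101
Gen 5 (rule 105): 001111010
Gen 6 (rule 62): 011000111
Gen 7 (rule 86): 101101001
Gen 8 (rule 105): 011110000
Gen 9 (rule 62): 110001000

Answer: 110001000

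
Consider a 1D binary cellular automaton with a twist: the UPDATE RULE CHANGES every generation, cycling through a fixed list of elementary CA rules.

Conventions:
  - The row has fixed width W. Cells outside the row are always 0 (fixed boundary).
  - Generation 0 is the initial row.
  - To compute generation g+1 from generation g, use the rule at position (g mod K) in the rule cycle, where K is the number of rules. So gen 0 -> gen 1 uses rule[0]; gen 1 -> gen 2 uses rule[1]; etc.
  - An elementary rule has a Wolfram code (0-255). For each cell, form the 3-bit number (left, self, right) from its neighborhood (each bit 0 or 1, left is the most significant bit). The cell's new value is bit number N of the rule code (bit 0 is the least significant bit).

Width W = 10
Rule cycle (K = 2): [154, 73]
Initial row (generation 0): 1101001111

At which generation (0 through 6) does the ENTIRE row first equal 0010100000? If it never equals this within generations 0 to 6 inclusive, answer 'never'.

Answer: 5

Derivation:
Gen 0: 1101001111
Gen 1 (rule 154): 1000111110
Gen 2 (rule 73): 0010100010
Gen 3 (rule 154): 0100010101
Gen 4 (rule 73): 0001000000
Gen 5 (rule 154): 0010100000
Gen 6 (rule 73): 1000001111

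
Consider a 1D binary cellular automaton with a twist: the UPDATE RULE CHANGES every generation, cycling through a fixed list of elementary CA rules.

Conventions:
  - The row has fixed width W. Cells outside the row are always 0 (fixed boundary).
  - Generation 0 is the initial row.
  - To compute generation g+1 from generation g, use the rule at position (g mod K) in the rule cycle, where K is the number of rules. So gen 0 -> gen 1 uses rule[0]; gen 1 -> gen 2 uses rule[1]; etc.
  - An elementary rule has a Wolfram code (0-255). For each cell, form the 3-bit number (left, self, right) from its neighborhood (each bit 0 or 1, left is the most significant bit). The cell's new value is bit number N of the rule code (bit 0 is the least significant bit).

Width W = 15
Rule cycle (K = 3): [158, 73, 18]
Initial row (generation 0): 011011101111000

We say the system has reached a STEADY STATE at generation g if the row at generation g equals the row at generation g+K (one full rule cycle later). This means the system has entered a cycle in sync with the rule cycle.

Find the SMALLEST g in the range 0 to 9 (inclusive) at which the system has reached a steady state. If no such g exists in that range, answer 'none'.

Gen 0: 011011101111000
Gen 1 (rule 158): 110011001110100
Gen 2 (rule 73): 110011001010001
Gen 3 (rule 18): 001100110001010
Gen 4 (rule 158): 011011101011011
Gen 5 (rule 73): 011010100011011
Gen 6 (rule 18): 100000010100000
Gen 7 (rule 158): 110000110110000
Gen 8 (rule 73): 110110110110111
Gen 9 (rule 18): 000000000000000
Gen 10 (rule 158): 000000000000000
Gen 11 (rule 73): 111111111111111
Gen 12 (rule 18): 000000000000000

Answer: 9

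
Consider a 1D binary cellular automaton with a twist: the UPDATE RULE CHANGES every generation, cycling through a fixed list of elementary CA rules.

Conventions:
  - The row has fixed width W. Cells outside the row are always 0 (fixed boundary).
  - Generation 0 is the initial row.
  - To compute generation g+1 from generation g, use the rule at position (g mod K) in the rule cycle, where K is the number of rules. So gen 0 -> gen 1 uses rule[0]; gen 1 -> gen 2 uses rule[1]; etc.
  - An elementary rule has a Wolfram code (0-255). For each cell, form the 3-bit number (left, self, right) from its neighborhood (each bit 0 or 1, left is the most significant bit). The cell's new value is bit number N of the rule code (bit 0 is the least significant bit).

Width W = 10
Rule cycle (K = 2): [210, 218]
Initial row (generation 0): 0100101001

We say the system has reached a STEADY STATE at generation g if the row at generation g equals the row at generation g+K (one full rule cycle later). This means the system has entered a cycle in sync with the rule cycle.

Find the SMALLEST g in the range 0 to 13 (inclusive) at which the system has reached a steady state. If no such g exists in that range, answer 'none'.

Answer: 8

Derivation:
Gen 0: 0100101001
Gen 1 (rule 210): 1011000110
Gen 2 (rule 218): 0011101111
Gen 3 (rule 210): 0101100111
Gen 4 (rule 218): 1001111111
Gen 5 (rule 210): 0110111111
Gen 6 (rule 218): 1110111111
Gen 7 (rule 210): 0110011111
Gen 8 (rule 218): 1111111111
Gen 9 (rule 210): 0111111111
Gen 10 (rule 218): 1111111111
Gen 11 (rule 210): 0111111111
Gen 12 (rule 218): 1111111111
Gen 13 (rule 210): 0111111111
Gen 14 (rule 218): 1111111111
Gen 15 (rule 210): 0111111111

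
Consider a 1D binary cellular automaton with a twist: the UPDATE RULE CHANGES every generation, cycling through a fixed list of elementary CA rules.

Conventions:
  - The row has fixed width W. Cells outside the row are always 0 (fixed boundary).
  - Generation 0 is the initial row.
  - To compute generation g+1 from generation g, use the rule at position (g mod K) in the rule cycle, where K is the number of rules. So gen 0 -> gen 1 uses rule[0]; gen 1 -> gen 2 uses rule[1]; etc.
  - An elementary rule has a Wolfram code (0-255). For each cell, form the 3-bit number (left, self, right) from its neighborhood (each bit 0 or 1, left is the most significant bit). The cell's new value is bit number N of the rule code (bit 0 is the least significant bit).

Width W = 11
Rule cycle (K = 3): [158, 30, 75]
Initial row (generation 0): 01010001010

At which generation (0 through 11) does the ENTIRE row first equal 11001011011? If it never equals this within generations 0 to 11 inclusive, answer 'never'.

Answer: never

Derivation:
Gen 0: 01010001010
Gen 1 (rule 158): 11011011011
Gen 2 (rule 30): 10010010010
Gen 3 (rule 75): 00100100100
Gen 4 (rule 158): 01111111110
Gen 5 (rule 30): 11000000001
Gen 6 (rule 75): 11011111110
Gen 7 (rule 158): 10011111101
Gen 8 (rule 30): 11110000001
Gen 9 (rule 75): 10010111110
Gen 10 (rule 158): 11110111101
Gen 11 (rule 30): 10000100001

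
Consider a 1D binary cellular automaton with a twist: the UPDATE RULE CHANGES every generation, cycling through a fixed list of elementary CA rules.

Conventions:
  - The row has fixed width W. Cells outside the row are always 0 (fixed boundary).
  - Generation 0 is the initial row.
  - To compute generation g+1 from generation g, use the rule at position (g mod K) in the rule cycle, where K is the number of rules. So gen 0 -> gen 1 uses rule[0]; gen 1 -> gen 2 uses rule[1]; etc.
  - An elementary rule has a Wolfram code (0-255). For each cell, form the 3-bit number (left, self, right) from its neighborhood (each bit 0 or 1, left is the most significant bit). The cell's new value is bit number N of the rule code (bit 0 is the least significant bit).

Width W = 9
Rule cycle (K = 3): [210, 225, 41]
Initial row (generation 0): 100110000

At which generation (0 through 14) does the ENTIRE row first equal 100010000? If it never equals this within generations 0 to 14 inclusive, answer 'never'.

Gen 0: 100110000
Gen 1 (rule 210): 011011000
Gen 2 (rule 225): 001101011
Gen 3 (rule 41): 101010110
Gen 4 (rule 210): 000000011
Gen 5 (rule 225): 111111001
Gen 6 (rule 41): 100000000
Gen 7 (rule 210): 010000000
Gen 8 (rule 225): 000111111
Gen 9 (rule 41): 110100000
Gen 10 (rule 210): 010010000
Gen 11 (rule 225): 000000111
Gen 12 (rule 41): 111110100
Gen 13 (rule 210): 011110010
Gen 14 (rule 225): 001110000

Answer: never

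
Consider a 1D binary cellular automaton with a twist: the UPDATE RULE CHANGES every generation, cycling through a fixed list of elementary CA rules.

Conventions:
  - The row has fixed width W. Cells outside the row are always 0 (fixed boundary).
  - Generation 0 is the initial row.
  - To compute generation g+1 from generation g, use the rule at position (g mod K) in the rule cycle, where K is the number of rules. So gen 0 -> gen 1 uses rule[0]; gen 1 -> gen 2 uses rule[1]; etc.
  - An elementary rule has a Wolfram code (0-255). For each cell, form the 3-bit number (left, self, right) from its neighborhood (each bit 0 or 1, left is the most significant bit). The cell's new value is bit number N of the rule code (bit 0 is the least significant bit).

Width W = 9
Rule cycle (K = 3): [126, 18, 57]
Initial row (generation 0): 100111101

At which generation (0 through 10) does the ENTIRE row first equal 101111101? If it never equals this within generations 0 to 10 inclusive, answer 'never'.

Gen 0: 100111101
Gen 1 (rule 126): 111100111
Gen 2 (rule 18): 000011000
Gen 3 (rule 57): 111010111
Gen 4 (rule 126): 101111101
Gen 5 (rule 18): 000000000
Gen 6 (rule 57): 111111111
Gen 7 (rule 126): 100000001
Gen 8 (rule 18): 010000010
Gen 9 (rule 57): 001111001
Gen 10 (rule 126): 011001111

Answer: 4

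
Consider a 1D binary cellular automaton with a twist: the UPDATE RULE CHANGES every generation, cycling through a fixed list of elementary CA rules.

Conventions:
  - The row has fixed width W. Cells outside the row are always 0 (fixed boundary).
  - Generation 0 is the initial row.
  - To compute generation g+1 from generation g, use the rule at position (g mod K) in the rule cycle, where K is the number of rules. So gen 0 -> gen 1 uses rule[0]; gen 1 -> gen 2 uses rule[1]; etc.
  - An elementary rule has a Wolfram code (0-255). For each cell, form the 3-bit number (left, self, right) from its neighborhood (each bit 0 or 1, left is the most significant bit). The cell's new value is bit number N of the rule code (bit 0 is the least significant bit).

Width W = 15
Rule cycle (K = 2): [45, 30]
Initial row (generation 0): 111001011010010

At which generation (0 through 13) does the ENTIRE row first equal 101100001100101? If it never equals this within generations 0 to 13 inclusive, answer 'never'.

Gen 0: 111001011010010
Gen 1 (rule 45): 100001110110010
Gen 2 (rule 30): 110011000101111
Gen 3 (rule 45): 100010010111000
Gen 4 (rule 30): 110111110100100
Gen 5 (rule 45): 101100001100101
Gen 6 (rule 30): 101010011011101
Gen 7 (rule 45): 111110010110011
Gen 8 (rule 30): 100001110101110
Gen 9 (rule 45): 101101001111000
Gen 10 (rule 30): 101001111000100
Gen 11 (rule 45): 111001000010101
Gen 12 (rule 30): 100111100110101
Gen 13 (rule 45): 100100000101111

Answer: 5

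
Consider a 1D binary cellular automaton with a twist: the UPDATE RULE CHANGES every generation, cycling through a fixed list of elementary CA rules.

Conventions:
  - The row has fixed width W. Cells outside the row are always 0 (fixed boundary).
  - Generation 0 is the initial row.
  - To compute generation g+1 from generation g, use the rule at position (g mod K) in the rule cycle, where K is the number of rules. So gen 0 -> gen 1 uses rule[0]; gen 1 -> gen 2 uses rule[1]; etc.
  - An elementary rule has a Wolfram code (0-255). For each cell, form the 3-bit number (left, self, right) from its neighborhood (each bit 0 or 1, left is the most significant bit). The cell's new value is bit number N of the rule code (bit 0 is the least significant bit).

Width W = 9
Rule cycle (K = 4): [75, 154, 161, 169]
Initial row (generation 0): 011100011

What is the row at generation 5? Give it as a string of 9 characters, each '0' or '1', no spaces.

Answer: 000011110

Derivation:
Gen 0: 011100011
Gen 1 (rule 75): 110101111
Gen 2 (rule 154): 100001110
Gen 3 (rule 161): 001100100
Gen 4 (rule 169): 101000001
Gen 5 (rule 75): 000011110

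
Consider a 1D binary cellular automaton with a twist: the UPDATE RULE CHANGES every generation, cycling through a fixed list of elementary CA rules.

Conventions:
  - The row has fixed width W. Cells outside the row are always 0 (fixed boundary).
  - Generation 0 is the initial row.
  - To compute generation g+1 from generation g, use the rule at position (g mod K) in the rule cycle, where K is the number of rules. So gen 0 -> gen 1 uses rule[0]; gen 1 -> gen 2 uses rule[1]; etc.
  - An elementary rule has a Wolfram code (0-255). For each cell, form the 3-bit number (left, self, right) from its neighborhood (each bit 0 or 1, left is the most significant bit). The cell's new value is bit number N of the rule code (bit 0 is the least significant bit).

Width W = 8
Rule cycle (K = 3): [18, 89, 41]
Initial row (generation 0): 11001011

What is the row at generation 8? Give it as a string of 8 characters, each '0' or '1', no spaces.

Gen 0: 11001011
Gen 1 (rule 18): 00110000
Gen 2 (rule 89): 10111111
Gen 3 (rule 41): 01100000
Gen 4 (rule 18): 10010000
Gen 5 (rule 89): 01001111
Gen 6 (rule 41): 00001000
Gen 7 (rule 18): 00010100
Gen 8 (rule 89): 11000011

Answer: 11000011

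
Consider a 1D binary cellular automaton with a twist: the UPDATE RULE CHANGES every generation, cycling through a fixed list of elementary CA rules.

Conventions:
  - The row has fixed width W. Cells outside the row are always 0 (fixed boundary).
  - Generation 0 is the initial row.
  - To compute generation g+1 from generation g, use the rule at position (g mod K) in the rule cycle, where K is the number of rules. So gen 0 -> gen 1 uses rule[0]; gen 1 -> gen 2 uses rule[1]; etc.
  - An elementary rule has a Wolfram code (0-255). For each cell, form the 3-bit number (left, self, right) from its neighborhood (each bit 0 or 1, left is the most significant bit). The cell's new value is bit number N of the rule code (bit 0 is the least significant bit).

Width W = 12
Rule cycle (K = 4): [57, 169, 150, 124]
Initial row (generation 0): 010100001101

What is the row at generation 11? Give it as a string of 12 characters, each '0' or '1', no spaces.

Gen 0: 010100001101
Gen 1 (rule 57): 001011101010
Gen 2 (rule 169): 100111010100
Gen 3 (rule 150): 111010010110
Gen 4 (rule 124): 101111011111
Gen 5 (rule 57): 011000110000
Gen 6 (rule 169): 010010100111
Gen 7 (rule 150): 111110111010
Gen 8 (rule 124): 100011101111
Gen 9 (rule 57): 011010011000
Gen 10 (rule 169): 010100010011
Gen 11 (rule 150): 110110111100

Answer: 110110111100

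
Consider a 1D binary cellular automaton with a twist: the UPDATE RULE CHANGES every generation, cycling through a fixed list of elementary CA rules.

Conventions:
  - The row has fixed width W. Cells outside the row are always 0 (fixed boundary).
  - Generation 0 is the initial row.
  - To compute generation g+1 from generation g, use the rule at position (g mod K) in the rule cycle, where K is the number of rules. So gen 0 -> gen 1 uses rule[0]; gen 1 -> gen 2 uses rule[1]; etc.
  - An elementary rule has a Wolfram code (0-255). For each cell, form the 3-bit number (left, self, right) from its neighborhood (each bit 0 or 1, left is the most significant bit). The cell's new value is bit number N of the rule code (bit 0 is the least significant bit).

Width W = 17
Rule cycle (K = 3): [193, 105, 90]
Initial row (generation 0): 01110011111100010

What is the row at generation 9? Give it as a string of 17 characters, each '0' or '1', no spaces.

Gen 0: 01110011111100010
Gen 1 (rule 193): 00110001111101000
Gen 2 (rule 105): 10110101000110011
Gen 3 (rule 90): 00110000101111111
Gen 4 (rule 193): 10010110000111111
Gen 5 (rule 105): 00001110110100001
Gen 6 (rule 90): 00011010110010010
Gen 7 (rule 193): 11001000010000000
Gen 8 (rule 105): 11000011000111111
Gen 9 (rule 90): 11100111101100001

Answer: 11100111101100001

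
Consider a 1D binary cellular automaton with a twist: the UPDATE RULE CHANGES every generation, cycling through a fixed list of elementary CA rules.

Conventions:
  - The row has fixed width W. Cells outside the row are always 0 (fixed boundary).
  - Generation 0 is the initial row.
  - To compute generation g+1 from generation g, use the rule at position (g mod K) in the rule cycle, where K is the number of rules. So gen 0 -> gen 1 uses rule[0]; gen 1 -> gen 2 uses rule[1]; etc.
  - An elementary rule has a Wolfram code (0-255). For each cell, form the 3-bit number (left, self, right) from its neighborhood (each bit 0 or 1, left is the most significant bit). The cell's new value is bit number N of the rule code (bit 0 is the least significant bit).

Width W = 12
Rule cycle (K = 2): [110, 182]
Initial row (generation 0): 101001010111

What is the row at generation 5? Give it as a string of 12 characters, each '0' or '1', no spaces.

Gen 0: 101001010111
Gen 1 (rule 110): 111011111101
Gen 2 (rule 182): 010101111011
Gen 3 (rule 110): 111111001111
Gen 4 (rule 182): 011110110110
Gen 5 (rule 110): 110011111110

Answer: 110011111110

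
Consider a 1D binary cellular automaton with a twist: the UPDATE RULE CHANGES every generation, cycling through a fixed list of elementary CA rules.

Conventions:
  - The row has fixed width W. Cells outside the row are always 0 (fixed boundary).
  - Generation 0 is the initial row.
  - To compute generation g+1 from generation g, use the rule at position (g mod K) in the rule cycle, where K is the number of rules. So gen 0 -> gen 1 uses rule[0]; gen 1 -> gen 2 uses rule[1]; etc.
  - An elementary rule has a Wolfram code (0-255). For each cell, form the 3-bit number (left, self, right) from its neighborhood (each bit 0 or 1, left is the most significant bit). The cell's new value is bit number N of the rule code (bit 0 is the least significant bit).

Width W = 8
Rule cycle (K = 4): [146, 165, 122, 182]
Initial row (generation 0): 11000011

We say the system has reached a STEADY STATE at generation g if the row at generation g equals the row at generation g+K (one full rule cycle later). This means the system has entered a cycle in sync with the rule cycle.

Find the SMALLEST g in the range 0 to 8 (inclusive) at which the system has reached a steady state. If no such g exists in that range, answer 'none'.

Gen 0: 11000011
Gen 1 (rule 146): 00100100
Gen 2 (rule 165): 10100101
Gen 3 (rule 122): 01011010
Gen 4 (rule 182): 11100111
Gen 5 (rule 146): 01011010
Gen 6 (rule 165): 01100110
Gen 7 (rule 122): 11111111
Gen 8 (rule 182): 01111110
Gen 9 (rule 146): 10111101
Gen 10 (rule 165): 11011011
Gen 11 (rule 122): 11111111
Gen 12 (rule 182): 01111110

Answer: 7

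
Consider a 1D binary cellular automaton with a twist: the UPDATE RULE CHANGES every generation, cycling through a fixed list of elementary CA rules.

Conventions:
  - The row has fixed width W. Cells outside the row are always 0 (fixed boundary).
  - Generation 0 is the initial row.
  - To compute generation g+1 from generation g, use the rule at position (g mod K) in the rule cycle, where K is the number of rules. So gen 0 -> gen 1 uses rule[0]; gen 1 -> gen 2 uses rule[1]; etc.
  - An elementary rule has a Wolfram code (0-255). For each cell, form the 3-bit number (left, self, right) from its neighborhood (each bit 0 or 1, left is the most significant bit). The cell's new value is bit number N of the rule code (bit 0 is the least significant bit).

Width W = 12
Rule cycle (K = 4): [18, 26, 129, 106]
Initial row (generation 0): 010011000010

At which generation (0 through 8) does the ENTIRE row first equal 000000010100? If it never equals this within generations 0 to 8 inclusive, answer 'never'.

Gen 0: 010011000010
Gen 1 (rule 18): 101100100101
Gen 2 (rule 26): 001011011000
Gen 3 (rule 129): 100000000011
Gen 4 (rule 106): 000000000111
Gen 5 (rule 18): 000000001000
Gen 6 (rule 26): 000000010100
Gen 7 (rule 129): 111111000001
Gen 8 (rule 106): 100001000010

Answer: 6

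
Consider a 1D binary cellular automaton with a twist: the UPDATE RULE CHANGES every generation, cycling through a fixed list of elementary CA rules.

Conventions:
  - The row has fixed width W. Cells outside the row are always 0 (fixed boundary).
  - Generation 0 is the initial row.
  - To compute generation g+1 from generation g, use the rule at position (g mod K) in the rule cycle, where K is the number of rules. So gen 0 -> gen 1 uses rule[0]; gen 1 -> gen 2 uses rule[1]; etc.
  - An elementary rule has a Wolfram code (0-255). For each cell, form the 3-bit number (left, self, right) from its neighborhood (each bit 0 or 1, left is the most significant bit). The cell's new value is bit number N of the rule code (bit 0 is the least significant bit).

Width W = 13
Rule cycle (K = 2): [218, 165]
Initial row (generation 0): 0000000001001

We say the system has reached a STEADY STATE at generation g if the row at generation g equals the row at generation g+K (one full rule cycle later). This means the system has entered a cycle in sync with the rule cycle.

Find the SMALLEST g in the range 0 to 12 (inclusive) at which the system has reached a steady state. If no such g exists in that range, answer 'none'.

Gen 0: 0000000001001
Gen 1 (rule 218): 0000000010110
Gen 2 (rule 165): 1111111011000
Gen 3 (rule 218): 1111111011100
Gen 4 (rule 165): 0111110101001
Gen 5 (rule 218): 1111110000110
Gen 6 (rule 165): 0111100110000
Gen 7 (rule 218): 1111111111000
Gen 8 (rule 165): 0111111110011
Gen 9 (rule 218): 1111111111111
Gen 10 (rule 165): 0111111111110
Gen 11 (rule 218): 1111111111111
Gen 12 (rule 165): 0111111111110
Gen 13 (rule 218): 1111111111111
Gen 14 (rule 165): 0111111111110

Answer: 9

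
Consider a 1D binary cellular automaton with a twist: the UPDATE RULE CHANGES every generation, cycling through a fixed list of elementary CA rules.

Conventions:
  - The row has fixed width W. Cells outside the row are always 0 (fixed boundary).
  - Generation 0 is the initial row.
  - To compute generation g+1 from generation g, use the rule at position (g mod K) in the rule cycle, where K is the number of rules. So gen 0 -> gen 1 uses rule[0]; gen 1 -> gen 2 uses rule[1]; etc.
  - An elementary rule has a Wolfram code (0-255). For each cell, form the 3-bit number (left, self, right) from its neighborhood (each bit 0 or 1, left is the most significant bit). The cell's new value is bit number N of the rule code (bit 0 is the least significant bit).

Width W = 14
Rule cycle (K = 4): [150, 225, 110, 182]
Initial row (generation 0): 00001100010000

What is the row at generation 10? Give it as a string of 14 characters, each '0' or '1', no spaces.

Gen 0: 00001100010000
Gen 1 (rule 150): 00010010111000
Gen 2 (rule 225): 11000001011011
Gen 3 (rule 110): 11000011111111
Gen 4 (rule 182): 00100101111110
Gen 5 (rule 150): 01111100111101
Gen 6 (rule 225): 00111100011110
Gen 7 (rule 110): 01100100110010
Gen 8 (rule 182): 10011111001111
Gen 9 (rule 150): 11101110110110
Gen 10 (rule 225): 01110111011010

Answer: 01110111011010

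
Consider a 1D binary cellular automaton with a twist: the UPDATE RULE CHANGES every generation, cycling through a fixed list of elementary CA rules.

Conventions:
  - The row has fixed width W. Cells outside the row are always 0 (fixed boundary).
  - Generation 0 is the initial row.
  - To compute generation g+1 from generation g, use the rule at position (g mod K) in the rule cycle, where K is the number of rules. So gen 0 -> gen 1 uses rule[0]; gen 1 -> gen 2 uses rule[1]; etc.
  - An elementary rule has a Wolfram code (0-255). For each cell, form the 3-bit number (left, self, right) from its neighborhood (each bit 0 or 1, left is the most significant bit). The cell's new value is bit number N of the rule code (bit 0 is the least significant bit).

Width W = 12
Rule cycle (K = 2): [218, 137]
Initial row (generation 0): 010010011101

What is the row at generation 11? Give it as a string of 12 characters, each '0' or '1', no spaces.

Gen 0: 010010011101
Gen 1 (rule 218): 101101111100
Gen 2 (rule 137): 001001111001
Gen 3 (rule 218): 010111111110
Gen 4 (rule 137): 000111111100
Gen 5 (rule 218): 001111111110
Gen 6 (rule 137): 101111111100
Gen 7 (rule 218): 001111111110
Gen 8 (rule 137): 101111111100
Gen 9 (rule 218): 001111111110
Gen 10 (rule 137): 101111111100
Gen 11 (rule 218): 001111111110

Answer: 001111111110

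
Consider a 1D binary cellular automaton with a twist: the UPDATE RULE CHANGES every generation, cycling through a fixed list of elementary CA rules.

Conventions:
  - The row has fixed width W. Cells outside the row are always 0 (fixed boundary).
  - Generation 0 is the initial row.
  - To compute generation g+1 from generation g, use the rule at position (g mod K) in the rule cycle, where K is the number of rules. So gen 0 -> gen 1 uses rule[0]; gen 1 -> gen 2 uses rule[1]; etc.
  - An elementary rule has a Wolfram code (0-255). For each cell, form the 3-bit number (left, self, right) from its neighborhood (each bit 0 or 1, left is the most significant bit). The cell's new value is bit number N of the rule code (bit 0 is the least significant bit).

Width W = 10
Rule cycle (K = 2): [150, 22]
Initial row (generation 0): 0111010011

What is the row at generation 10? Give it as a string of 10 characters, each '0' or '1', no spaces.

Gen 0: 0111010011
Gen 1 (rule 150): 1010011100
Gen 2 (rule 22): 1011100010
Gen 3 (rule 150): 1001010111
Gen 4 (rule 22): 1111010000
Gen 5 (rule 150): 0110011000
Gen 6 (rule 22): 1001100100
Gen 7 (rule 150): 1110011110
Gen 8 (rule 22): 0001100001
Gen 9 (rule 150): 0010010011
Gen 10 (rule 22): 0111111100

Answer: 0111111100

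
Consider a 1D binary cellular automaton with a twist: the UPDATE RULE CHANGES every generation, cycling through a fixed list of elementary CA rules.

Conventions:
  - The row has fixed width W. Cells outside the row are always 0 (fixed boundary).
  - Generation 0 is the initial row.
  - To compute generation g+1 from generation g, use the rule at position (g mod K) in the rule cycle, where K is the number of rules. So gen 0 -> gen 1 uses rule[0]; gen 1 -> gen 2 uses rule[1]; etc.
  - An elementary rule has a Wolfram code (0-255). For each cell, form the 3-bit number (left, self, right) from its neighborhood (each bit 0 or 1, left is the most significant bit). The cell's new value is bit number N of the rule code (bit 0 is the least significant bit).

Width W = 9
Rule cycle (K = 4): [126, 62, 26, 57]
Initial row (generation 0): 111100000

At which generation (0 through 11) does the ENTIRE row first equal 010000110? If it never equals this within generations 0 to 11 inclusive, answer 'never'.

Answer: 11

Derivation:
Gen 0: 111100000
Gen 1 (rule 126): 100110000
Gen 2 (rule 62): 111101000
Gen 3 (rule 26): 100000100
Gen 4 (rule 57): 011110011
Gen 5 (rule 126): 110011111
Gen 6 (rule 62): 101110000
Gen 7 (rule 26): 001001000
Gen 8 (rule 57): 100100111
Gen 9 (rule 126): 111111101
Gen 10 (rule 62): 100000011
Gen 11 (rule 26): 010000110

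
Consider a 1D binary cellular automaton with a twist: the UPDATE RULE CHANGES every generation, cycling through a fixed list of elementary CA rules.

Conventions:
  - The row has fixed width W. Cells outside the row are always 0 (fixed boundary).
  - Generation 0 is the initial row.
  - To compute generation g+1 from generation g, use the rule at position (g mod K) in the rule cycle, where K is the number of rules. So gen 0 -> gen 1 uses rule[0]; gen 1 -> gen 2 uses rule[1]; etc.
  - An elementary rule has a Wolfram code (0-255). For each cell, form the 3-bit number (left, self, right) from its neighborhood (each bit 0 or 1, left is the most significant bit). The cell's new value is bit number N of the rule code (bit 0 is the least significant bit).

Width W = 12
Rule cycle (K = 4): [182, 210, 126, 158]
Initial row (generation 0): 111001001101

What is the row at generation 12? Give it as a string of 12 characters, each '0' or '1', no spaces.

Gen 0: 111001001101
Gen 1 (rule 182): 010111110011
Gen 2 (rule 210): 100011111101
Gen 3 (rule 126): 110110000111
Gen 4 (rule 158): 100101001110
Gen 5 (rule 182): 111111110101
Gen 6 (rule 210): 011111110000
Gen 7 (rule 126): 110000011000
Gen 8 (rule 158): 101000110100
Gen 9 (rule 182): 111101001110
Gen 10 (rule 210): 011100110111
Gen 11 (rule 126): 110111111101
Gen 12 (rule 158): 100111111001

Answer: 100111111001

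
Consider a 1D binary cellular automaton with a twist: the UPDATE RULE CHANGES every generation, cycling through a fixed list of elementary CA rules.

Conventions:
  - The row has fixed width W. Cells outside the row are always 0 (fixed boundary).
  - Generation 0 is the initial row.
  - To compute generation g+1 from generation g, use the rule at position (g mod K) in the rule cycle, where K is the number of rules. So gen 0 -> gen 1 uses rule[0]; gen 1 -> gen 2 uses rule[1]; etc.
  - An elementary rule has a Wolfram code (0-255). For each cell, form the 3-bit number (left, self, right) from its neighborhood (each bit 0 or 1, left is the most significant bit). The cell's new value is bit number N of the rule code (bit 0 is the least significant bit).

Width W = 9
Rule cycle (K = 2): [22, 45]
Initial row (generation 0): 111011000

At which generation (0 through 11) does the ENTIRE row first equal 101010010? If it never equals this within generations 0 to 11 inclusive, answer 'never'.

Answer: never

Derivation:
Gen 0: 111011000
Gen 1 (rule 22): 000000100
Gen 2 (rule 45): 111110101
Gen 3 (rule 22): 000000101
Gen 4 (rule 45): 111110111
Gen 5 (rule 22): 000000000
Gen 6 (rule 45): 111111111
Gen 7 (rule 22): 000000000
Gen 8 (rule 45): 111111111
Gen 9 (rule 22): 000000000
Gen 10 (rule 45): 111111111
Gen 11 (rule 22): 000000000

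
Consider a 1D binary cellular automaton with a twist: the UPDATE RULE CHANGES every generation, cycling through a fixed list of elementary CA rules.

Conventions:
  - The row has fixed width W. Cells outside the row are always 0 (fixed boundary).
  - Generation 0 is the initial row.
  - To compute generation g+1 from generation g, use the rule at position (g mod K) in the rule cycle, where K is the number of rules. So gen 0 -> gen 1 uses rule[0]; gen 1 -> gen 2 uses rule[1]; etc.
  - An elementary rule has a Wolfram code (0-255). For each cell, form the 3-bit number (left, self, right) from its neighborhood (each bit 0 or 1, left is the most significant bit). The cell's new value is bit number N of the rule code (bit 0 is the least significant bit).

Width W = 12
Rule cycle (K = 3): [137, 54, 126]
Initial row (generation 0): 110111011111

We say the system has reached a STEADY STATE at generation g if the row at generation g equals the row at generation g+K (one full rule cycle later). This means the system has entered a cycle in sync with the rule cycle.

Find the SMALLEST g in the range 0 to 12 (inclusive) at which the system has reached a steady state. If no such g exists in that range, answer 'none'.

Answer: none

Derivation:
Gen 0: 110111011111
Gen 1 (rule 137): 100110011110
Gen 2 (rule 54): 111001100001
Gen 3 (rule 126): 101111110011
Gen 4 (rule 137): 001111100010
Gen 5 (rule 54): 010000010111
Gen 6 (rule 126): 111000111101
Gen 7 (rule 137): 110010111000
Gen 8 (rule 54): 001111000100
Gen 9 (rule 126): 011001101110
Gen 10 (rule 137): 010001001100
Gen 11 (rule 54): 111011110010
Gen 12 (rule 126): 101110011111
Gen 13 (rule 137): 001100011110
Gen 14 (rule 54): 010010100001
Gen 15 (rule 126): 111111110011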